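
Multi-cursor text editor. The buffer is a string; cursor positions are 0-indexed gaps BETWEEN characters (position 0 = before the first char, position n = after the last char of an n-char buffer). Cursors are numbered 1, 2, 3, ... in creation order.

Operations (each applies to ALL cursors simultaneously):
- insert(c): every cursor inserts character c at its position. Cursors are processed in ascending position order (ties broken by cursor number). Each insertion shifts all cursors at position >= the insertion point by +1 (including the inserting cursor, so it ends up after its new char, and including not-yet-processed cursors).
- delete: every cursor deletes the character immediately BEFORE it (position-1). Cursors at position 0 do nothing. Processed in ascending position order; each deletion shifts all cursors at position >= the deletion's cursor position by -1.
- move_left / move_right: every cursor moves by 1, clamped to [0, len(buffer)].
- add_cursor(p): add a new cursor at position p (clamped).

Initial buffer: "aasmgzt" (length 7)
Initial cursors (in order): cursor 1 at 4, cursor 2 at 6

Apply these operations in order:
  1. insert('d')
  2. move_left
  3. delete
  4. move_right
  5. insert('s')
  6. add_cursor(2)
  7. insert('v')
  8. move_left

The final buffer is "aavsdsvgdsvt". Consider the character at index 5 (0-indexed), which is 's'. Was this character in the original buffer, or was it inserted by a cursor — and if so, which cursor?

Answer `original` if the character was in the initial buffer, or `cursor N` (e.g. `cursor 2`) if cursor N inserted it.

Answer: cursor 1

Derivation:
After op 1 (insert('d')): buffer="aasmdgzdt" (len 9), cursors c1@5 c2@8, authorship ....1..2.
After op 2 (move_left): buffer="aasmdgzdt" (len 9), cursors c1@4 c2@7, authorship ....1..2.
After op 3 (delete): buffer="aasdgdt" (len 7), cursors c1@3 c2@5, authorship ...1.2.
After op 4 (move_right): buffer="aasdgdt" (len 7), cursors c1@4 c2@6, authorship ...1.2.
After op 5 (insert('s')): buffer="aasdsgdst" (len 9), cursors c1@5 c2@8, authorship ...11.22.
After op 6 (add_cursor(2)): buffer="aasdsgdst" (len 9), cursors c3@2 c1@5 c2@8, authorship ...11.22.
After op 7 (insert('v')): buffer="aavsdsvgdsvt" (len 12), cursors c3@3 c1@7 c2@11, authorship ..3.111.222.
After op 8 (move_left): buffer="aavsdsvgdsvt" (len 12), cursors c3@2 c1@6 c2@10, authorship ..3.111.222.
Authorship (.=original, N=cursor N): . . 3 . 1 1 1 . 2 2 2 .
Index 5: author = 1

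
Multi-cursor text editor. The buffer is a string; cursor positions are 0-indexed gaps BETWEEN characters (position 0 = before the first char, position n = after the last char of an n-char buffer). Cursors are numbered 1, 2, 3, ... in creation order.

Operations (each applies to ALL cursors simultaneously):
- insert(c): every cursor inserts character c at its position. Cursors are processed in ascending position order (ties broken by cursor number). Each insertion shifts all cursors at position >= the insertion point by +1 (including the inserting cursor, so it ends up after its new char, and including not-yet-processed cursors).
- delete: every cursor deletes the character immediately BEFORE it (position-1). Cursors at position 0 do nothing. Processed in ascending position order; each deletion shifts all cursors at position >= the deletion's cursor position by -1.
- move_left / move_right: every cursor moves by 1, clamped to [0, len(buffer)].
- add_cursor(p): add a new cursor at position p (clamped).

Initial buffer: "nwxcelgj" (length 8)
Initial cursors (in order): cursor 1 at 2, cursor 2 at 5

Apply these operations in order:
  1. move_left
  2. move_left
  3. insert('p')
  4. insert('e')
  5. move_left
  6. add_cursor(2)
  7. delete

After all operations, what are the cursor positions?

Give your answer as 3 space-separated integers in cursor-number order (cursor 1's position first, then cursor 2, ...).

After op 1 (move_left): buffer="nwxcelgj" (len 8), cursors c1@1 c2@4, authorship ........
After op 2 (move_left): buffer="nwxcelgj" (len 8), cursors c1@0 c2@3, authorship ........
After op 3 (insert('p')): buffer="pnwxpcelgj" (len 10), cursors c1@1 c2@5, authorship 1...2.....
After op 4 (insert('e')): buffer="penwxpecelgj" (len 12), cursors c1@2 c2@7, authorship 11...22.....
After op 5 (move_left): buffer="penwxpecelgj" (len 12), cursors c1@1 c2@6, authorship 11...22.....
After op 6 (add_cursor(2)): buffer="penwxpecelgj" (len 12), cursors c1@1 c3@2 c2@6, authorship 11...22.....
After op 7 (delete): buffer="nwxecelgj" (len 9), cursors c1@0 c3@0 c2@3, authorship ...2.....

Answer: 0 3 0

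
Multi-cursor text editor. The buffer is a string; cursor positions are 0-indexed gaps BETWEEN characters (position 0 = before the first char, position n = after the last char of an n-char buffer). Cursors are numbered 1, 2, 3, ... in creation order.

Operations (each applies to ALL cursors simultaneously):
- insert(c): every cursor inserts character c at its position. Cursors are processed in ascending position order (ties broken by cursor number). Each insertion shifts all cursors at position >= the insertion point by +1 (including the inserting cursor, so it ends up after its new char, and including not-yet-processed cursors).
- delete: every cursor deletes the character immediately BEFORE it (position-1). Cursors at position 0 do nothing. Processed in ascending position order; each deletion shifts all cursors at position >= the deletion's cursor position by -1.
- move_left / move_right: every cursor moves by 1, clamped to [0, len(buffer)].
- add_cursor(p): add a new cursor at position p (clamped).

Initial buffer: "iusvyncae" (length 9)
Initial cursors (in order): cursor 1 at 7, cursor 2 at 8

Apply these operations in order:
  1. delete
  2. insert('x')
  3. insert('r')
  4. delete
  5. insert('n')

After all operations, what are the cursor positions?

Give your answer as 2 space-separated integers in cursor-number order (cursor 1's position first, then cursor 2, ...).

Answer: 10 10

Derivation:
After op 1 (delete): buffer="iusvyne" (len 7), cursors c1@6 c2@6, authorship .......
After op 2 (insert('x')): buffer="iusvynxxe" (len 9), cursors c1@8 c2@8, authorship ......12.
After op 3 (insert('r')): buffer="iusvynxxrre" (len 11), cursors c1@10 c2@10, authorship ......1212.
After op 4 (delete): buffer="iusvynxxe" (len 9), cursors c1@8 c2@8, authorship ......12.
After op 5 (insert('n')): buffer="iusvynxxnne" (len 11), cursors c1@10 c2@10, authorship ......1212.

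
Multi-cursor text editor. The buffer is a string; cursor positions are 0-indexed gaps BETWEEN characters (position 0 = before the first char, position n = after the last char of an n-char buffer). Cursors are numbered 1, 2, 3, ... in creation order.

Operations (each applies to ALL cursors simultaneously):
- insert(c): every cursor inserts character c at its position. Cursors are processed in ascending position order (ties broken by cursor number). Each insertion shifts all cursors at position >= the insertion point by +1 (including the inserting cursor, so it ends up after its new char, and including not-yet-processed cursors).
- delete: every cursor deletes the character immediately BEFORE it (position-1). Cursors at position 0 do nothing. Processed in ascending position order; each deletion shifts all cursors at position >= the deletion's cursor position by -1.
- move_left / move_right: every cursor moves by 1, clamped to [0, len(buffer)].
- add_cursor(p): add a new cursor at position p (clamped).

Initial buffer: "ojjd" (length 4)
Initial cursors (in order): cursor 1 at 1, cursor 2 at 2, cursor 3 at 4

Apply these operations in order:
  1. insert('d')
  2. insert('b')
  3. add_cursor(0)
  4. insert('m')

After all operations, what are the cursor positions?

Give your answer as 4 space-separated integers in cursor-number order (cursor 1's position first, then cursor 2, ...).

Answer: 5 9 14 1

Derivation:
After op 1 (insert('d')): buffer="odjdjdd" (len 7), cursors c1@2 c2@4 c3@7, authorship .1.2..3
After op 2 (insert('b')): buffer="odbjdbjddb" (len 10), cursors c1@3 c2@6 c3@10, authorship .11.22..33
After op 3 (add_cursor(0)): buffer="odbjdbjddb" (len 10), cursors c4@0 c1@3 c2@6 c3@10, authorship .11.22..33
After op 4 (insert('m')): buffer="modbmjdbmjddbm" (len 14), cursors c4@1 c1@5 c2@9 c3@14, authorship 4.111.222..333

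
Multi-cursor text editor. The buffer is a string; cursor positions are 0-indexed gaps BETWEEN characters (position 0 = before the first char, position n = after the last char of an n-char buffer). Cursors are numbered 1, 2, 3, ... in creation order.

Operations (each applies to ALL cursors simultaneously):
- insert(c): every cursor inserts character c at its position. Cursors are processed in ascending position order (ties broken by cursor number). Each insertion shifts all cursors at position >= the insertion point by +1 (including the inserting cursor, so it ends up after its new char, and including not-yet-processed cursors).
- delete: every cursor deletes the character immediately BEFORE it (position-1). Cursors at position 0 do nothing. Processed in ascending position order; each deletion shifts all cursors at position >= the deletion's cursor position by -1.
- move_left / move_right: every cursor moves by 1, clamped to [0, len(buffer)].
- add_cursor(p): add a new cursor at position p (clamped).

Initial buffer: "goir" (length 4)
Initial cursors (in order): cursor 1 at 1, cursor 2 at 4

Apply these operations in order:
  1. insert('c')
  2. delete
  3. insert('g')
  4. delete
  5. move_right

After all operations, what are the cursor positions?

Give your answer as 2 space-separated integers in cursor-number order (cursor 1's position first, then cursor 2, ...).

After op 1 (insert('c')): buffer="gcoirc" (len 6), cursors c1@2 c2@6, authorship .1...2
After op 2 (delete): buffer="goir" (len 4), cursors c1@1 c2@4, authorship ....
After op 3 (insert('g')): buffer="ggoirg" (len 6), cursors c1@2 c2@6, authorship .1...2
After op 4 (delete): buffer="goir" (len 4), cursors c1@1 c2@4, authorship ....
After op 5 (move_right): buffer="goir" (len 4), cursors c1@2 c2@4, authorship ....

Answer: 2 4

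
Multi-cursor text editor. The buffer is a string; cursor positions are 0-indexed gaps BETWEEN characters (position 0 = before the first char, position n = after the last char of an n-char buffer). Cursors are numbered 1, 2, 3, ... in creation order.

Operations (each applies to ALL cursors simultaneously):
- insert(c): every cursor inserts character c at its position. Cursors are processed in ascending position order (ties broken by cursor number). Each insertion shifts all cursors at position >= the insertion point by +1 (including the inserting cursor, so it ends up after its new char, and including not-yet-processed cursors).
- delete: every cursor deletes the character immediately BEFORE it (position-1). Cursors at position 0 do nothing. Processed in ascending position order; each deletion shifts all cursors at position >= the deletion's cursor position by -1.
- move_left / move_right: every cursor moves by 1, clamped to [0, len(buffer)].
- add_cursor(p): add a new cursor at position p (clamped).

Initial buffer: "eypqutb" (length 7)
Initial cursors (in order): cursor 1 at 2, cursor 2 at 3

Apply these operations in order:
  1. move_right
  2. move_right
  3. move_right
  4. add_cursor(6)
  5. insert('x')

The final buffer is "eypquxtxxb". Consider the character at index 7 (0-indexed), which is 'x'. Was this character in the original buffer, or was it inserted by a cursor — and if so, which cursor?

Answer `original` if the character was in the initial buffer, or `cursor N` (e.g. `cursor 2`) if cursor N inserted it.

Answer: cursor 2

Derivation:
After op 1 (move_right): buffer="eypqutb" (len 7), cursors c1@3 c2@4, authorship .......
After op 2 (move_right): buffer="eypqutb" (len 7), cursors c1@4 c2@5, authorship .......
After op 3 (move_right): buffer="eypqutb" (len 7), cursors c1@5 c2@6, authorship .......
After op 4 (add_cursor(6)): buffer="eypqutb" (len 7), cursors c1@5 c2@6 c3@6, authorship .......
After op 5 (insert('x')): buffer="eypquxtxxb" (len 10), cursors c1@6 c2@9 c3@9, authorship .....1.23.
Authorship (.=original, N=cursor N): . . . . . 1 . 2 3 .
Index 7: author = 2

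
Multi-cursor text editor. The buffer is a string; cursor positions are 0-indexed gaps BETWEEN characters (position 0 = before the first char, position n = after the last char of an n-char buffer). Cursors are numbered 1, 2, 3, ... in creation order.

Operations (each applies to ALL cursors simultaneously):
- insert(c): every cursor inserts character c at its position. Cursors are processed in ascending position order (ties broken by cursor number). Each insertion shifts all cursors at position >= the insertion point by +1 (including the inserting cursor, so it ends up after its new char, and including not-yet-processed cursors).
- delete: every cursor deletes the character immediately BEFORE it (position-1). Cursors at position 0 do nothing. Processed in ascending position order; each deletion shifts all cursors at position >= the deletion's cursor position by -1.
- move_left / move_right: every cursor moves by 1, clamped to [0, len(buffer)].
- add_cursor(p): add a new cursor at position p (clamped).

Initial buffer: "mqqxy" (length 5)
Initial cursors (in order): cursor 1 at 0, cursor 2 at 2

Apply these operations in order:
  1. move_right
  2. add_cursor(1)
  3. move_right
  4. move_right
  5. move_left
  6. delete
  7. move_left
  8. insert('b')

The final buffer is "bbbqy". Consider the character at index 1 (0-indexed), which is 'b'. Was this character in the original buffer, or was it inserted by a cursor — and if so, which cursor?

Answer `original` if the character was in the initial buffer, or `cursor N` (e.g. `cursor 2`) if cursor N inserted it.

After op 1 (move_right): buffer="mqqxy" (len 5), cursors c1@1 c2@3, authorship .....
After op 2 (add_cursor(1)): buffer="mqqxy" (len 5), cursors c1@1 c3@1 c2@3, authorship .....
After op 3 (move_right): buffer="mqqxy" (len 5), cursors c1@2 c3@2 c2@4, authorship .....
After op 4 (move_right): buffer="mqqxy" (len 5), cursors c1@3 c3@3 c2@5, authorship .....
After op 5 (move_left): buffer="mqqxy" (len 5), cursors c1@2 c3@2 c2@4, authorship .....
After op 6 (delete): buffer="qy" (len 2), cursors c1@0 c3@0 c2@1, authorship ..
After op 7 (move_left): buffer="qy" (len 2), cursors c1@0 c2@0 c3@0, authorship ..
After op 8 (insert('b')): buffer="bbbqy" (len 5), cursors c1@3 c2@3 c3@3, authorship 123..
Authorship (.=original, N=cursor N): 1 2 3 . .
Index 1: author = 2

Answer: cursor 2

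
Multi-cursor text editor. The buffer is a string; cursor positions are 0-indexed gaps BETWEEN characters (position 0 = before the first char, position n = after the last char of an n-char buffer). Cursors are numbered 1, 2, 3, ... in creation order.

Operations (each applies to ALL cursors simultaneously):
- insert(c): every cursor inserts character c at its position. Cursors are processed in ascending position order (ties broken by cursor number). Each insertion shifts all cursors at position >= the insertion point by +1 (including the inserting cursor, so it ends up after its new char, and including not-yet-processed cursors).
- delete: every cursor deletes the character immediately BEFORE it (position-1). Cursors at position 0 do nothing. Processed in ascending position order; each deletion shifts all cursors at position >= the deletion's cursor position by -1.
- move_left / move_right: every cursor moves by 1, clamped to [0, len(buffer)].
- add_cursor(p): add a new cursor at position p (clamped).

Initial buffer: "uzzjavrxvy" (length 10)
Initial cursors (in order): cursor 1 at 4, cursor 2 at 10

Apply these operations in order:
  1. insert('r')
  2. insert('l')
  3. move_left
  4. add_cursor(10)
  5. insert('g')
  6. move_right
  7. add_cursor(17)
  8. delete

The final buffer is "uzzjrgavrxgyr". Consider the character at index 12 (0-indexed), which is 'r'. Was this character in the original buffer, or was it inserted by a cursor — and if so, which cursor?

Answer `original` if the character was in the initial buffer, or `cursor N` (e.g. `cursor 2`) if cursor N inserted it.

After op 1 (insert('r')): buffer="uzzjravrxvyr" (len 12), cursors c1@5 c2@12, authorship ....1......2
After op 2 (insert('l')): buffer="uzzjrlavrxvyrl" (len 14), cursors c1@6 c2@14, authorship ....11......22
After op 3 (move_left): buffer="uzzjrlavrxvyrl" (len 14), cursors c1@5 c2@13, authorship ....11......22
After op 4 (add_cursor(10)): buffer="uzzjrlavrxvyrl" (len 14), cursors c1@5 c3@10 c2@13, authorship ....11......22
After op 5 (insert('g')): buffer="uzzjrglavrxgvyrgl" (len 17), cursors c1@6 c3@12 c2@16, authorship ....111....3..222
After op 6 (move_right): buffer="uzzjrglavrxgvyrgl" (len 17), cursors c1@7 c3@13 c2@17, authorship ....111....3..222
After op 7 (add_cursor(17)): buffer="uzzjrglavrxgvyrgl" (len 17), cursors c1@7 c3@13 c2@17 c4@17, authorship ....111....3..222
After op 8 (delete): buffer="uzzjrgavrxgyr" (len 13), cursors c1@6 c3@11 c2@13 c4@13, authorship ....11....3.2
Authorship (.=original, N=cursor N): . . . . 1 1 . . . . 3 . 2
Index 12: author = 2

Answer: cursor 2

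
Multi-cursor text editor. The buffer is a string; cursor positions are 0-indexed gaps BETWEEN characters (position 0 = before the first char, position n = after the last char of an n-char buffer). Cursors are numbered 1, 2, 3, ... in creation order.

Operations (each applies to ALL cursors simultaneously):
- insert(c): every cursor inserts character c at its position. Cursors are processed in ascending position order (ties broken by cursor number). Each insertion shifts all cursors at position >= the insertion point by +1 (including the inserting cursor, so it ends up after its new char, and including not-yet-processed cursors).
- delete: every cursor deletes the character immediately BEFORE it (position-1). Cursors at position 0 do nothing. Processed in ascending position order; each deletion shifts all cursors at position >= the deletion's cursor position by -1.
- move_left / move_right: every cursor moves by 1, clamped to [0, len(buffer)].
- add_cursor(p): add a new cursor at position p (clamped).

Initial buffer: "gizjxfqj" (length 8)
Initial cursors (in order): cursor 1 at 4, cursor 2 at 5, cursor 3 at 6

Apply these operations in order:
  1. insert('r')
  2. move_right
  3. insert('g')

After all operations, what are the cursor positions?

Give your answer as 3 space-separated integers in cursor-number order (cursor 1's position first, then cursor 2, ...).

After op 1 (insert('r')): buffer="gizjrxrfrqj" (len 11), cursors c1@5 c2@7 c3@9, authorship ....1.2.3..
After op 2 (move_right): buffer="gizjrxrfrqj" (len 11), cursors c1@6 c2@8 c3@10, authorship ....1.2.3..
After op 3 (insert('g')): buffer="gizjrxgrfgrqgj" (len 14), cursors c1@7 c2@10 c3@13, authorship ....1.12.23.3.

Answer: 7 10 13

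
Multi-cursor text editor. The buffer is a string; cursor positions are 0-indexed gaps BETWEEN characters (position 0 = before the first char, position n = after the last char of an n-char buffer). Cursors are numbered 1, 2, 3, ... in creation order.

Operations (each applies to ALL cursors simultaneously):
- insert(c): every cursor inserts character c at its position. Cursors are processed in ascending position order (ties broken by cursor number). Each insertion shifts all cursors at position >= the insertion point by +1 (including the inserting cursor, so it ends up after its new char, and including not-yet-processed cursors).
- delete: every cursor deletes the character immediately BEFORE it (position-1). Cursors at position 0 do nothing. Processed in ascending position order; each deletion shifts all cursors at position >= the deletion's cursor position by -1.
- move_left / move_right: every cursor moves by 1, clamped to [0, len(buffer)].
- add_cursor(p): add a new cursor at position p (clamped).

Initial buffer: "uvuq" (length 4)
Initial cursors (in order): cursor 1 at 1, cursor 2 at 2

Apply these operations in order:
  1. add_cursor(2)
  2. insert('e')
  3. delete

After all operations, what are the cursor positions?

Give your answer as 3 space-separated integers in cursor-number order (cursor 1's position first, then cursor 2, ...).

After op 1 (add_cursor(2)): buffer="uvuq" (len 4), cursors c1@1 c2@2 c3@2, authorship ....
After op 2 (insert('e')): buffer="ueveeuq" (len 7), cursors c1@2 c2@5 c3@5, authorship .1.23..
After op 3 (delete): buffer="uvuq" (len 4), cursors c1@1 c2@2 c3@2, authorship ....

Answer: 1 2 2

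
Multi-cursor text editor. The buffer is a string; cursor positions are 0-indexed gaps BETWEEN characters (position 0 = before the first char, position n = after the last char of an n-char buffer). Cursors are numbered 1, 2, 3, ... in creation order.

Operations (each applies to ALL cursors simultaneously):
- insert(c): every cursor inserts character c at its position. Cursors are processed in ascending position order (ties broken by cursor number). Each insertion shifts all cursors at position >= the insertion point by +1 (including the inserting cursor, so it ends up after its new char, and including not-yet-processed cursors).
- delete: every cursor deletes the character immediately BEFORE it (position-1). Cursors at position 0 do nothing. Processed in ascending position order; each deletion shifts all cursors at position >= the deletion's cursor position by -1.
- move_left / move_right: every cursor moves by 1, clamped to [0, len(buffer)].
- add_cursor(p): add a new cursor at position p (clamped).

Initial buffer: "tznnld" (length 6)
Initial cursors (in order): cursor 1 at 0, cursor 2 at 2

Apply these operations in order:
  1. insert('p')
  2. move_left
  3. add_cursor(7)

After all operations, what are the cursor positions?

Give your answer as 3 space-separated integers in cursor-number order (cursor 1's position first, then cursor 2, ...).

After op 1 (insert('p')): buffer="ptzpnnld" (len 8), cursors c1@1 c2@4, authorship 1..2....
After op 2 (move_left): buffer="ptzpnnld" (len 8), cursors c1@0 c2@3, authorship 1..2....
After op 3 (add_cursor(7)): buffer="ptzpnnld" (len 8), cursors c1@0 c2@3 c3@7, authorship 1..2....

Answer: 0 3 7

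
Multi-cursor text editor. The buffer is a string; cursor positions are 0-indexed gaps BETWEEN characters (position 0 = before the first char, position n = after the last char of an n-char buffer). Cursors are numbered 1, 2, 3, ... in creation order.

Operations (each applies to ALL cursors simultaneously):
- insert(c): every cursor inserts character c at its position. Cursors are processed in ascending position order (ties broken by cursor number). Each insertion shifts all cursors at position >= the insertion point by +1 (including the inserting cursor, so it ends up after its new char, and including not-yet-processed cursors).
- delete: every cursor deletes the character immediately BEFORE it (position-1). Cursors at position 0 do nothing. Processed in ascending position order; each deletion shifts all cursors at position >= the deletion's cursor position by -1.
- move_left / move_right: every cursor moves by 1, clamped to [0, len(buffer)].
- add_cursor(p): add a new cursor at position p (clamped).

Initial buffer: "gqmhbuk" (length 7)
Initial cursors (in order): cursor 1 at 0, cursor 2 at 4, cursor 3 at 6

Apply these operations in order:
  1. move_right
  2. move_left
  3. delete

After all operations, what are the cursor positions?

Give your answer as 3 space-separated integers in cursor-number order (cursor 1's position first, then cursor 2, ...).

Answer: 0 3 4

Derivation:
After op 1 (move_right): buffer="gqmhbuk" (len 7), cursors c1@1 c2@5 c3@7, authorship .......
After op 2 (move_left): buffer="gqmhbuk" (len 7), cursors c1@0 c2@4 c3@6, authorship .......
After op 3 (delete): buffer="gqmbk" (len 5), cursors c1@0 c2@3 c3@4, authorship .....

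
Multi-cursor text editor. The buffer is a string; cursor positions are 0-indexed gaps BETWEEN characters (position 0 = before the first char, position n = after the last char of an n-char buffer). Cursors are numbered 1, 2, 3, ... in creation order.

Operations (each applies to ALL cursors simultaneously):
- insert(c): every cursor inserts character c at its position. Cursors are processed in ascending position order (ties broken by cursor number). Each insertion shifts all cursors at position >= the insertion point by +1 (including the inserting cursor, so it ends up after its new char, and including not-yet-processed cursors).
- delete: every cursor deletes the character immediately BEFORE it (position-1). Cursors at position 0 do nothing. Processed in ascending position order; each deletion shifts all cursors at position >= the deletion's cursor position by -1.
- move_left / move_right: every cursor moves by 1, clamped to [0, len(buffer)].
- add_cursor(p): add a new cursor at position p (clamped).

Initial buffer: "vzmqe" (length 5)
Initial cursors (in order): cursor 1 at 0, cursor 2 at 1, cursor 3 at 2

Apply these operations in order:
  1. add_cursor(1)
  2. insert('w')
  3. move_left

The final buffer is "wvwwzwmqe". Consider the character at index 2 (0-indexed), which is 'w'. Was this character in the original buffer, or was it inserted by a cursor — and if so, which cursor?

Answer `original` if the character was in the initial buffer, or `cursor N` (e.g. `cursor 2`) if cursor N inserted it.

Answer: cursor 2

Derivation:
After op 1 (add_cursor(1)): buffer="vzmqe" (len 5), cursors c1@0 c2@1 c4@1 c3@2, authorship .....
After op 2 (insert('w')): buffer="wvwwzwmqe" (len 9), cursors c1@1 c2@4 c4@4 c3@6, authorship 1.24.3...
After op 3 (move_left): buffer="wvwwzwmqe" (len 9), cursors c1@0 c2@3 c4@3 c3@5, authorship 1.24.3...
Authorship (.=original, N=cursor N): 1 . 2 4 . 3 . . .
Index 2: author = 2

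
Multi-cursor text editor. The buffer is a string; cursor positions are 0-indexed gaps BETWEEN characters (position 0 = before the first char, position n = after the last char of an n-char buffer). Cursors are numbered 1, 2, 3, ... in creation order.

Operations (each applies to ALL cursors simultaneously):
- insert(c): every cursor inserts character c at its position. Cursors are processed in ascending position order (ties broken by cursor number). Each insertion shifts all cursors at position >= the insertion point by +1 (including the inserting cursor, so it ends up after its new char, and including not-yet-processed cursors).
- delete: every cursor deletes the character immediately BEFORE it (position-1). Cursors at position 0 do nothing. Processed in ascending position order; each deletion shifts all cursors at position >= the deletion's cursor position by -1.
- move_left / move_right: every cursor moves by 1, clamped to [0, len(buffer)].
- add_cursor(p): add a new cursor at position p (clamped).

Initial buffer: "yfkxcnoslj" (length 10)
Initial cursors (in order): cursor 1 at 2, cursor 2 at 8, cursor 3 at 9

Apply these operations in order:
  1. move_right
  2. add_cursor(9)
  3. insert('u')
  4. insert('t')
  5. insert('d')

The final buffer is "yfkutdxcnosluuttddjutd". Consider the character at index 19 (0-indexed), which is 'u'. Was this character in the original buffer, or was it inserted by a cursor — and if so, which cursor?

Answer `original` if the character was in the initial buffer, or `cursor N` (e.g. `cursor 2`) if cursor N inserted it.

Answer: cursor 3

Derivation:
After op 1 (move_right): buffer="yfkxcnoslj" (len 10), cursors c1@3 c2@9 c3@10, authorship ..........
After op 2 (add_cursor(9)): buffer="yfkxcnoslj" (len 10), cursors c1@3 c2@9 c4@9 c3@10, authorship ..........
After op 3 (insert('u')): buffer="yfkuxcnosluuju" (len 14), cursors c1@4 c2@12 c4@12 c3@14, authorship ...1......24.3
After op 4 (insert('t')): buffer="yfkutxcnosluuttjut" (len 18), cursors c1@5 c2@15 c4@15 c3@18, authorship ...11......2424.33
After op 5 (insert('d')): buffer="yfkutdxcnosluuttddjutd" (len 22), cursors c1@6 c2@18 c4@18 c3@22, authorship ...111......242424.333
Authorship (.=original, N=cursor N): . . . 1 1 1 . . . . . . 2 4 2 4 2 4 . 3 3 3
Index 19: author = 3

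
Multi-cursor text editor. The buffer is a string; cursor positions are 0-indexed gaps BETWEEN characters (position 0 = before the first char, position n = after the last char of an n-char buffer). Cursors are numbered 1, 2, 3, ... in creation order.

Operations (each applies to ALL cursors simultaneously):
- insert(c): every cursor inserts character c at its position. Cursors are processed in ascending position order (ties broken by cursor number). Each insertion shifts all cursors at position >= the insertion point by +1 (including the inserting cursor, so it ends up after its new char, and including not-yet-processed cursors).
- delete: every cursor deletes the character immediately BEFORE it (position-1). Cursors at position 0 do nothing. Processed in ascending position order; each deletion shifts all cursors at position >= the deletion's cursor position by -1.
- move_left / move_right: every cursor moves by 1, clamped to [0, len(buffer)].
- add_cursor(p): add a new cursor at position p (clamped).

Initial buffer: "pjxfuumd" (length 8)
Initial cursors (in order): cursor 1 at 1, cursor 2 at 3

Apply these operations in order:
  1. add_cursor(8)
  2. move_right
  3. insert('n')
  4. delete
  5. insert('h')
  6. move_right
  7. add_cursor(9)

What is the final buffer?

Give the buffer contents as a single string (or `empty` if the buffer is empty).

After op 1 (add_cursor(8)): buffer="pjxfuumd" (len 8), cursors c1@1 c2@3 c3@8, authorship ........
After op 2 (move_right): buffer="pjxfuumd" (len 8), cursors c1@2 c2@4 c3@8, authorship ........
After op 3 (insert('n')): buffer="pjnxfnuumdn" (len 11), cursors c1@3 c2@6 c3@11, authorship ..1..2....3
After op 4 (delete): buffer="pjxfuumd" (len 8), cursors c1@2 c2@4 c3@8, authorship ........
After op 5 (insert('h')): buffer="pjhxfhuumdh" (len 11), cursors c1@3 c2@6 c3@11, authorship ..1..2....3
After op 6 (move_right): buffer="pjhxfhuumdh" (len 11), cursors c1@4 c2@7 c3@11, authorship ..1..2....3
After op 7 (add_cursor(9)): buffer="pjhxfhuumdh" (len 11), cursors c1@4 c2@7 c4@9 c3@11, authorship ..1..2....3

Answer: pjhxfhuumdh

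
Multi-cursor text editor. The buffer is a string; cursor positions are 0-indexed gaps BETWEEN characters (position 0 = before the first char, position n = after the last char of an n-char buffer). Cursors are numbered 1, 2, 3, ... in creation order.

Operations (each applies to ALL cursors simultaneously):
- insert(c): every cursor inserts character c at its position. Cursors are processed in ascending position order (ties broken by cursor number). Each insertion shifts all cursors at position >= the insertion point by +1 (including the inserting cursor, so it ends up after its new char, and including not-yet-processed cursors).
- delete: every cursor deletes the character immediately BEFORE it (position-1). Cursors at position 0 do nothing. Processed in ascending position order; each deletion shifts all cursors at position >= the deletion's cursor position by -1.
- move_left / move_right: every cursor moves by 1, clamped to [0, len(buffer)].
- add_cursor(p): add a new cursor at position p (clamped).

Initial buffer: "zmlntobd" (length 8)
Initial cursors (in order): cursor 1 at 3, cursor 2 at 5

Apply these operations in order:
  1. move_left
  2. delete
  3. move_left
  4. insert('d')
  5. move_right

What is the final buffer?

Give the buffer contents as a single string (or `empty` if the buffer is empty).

Answer: dzdltobd

Derivation:
After op 1 (move_left): buffer="zmlntobd" (len 8), cursors c1@2 c2@4, authorship ........
After op 2 (delete): buffer="zltobd" (len 6), cursors c1@1 c2@2, authorship ......
After op 3 (move_left): buffer="zltobd" (len 6), cursors c1@0 c2@1, authorship ......
After op 4 (insert('d')): buffer="dzdltobd" (len 8), cursors c1@1 c2@3, authorship 1.2.....
After op 5 (move_right): buffer="dzdltobd" (len 8), cursors c1@2 c2@4, authorship 1.2.....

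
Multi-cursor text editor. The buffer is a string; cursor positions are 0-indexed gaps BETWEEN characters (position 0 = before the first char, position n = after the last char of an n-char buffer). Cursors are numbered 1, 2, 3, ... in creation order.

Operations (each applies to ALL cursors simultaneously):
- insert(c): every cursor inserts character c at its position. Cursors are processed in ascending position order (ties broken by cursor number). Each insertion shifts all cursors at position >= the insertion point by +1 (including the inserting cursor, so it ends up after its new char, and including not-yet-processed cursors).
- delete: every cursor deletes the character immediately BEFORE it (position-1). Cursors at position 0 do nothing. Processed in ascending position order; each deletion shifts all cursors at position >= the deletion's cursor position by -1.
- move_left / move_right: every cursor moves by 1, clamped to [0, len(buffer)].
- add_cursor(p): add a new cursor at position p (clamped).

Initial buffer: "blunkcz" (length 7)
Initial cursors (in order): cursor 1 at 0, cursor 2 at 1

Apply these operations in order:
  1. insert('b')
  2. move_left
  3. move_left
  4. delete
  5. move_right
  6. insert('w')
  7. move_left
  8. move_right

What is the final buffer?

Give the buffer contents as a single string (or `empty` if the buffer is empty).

Answer: bwwblunkcz

Derivation:
After op 1 (insert('b')): buffer="bbblunkcz" (len 9), cursors c1@1 c2@3, authorship 1.2......
After op 2 (move_left): buffer="bbblunkcz" (len 9), cursors c1@0 c2@2, authorship 1.2......
After op 3 (move_left): buffer="bbblunkcz" (len 9), cursors c1@0 c2@1, authorship 1.2......
After op 4 (delete): buffer="bblunkcz" (len 8), cursors c1@0 c2@0, authorship .2......
After op 5 (move_right): buffer="bblunkcz" (len 8), cursors c1@1 c2@1, authorship .2......
After op 6 (insert('w')): buffer="bwwblunkcz" (len 10), cursors c1@3 c2@3, authorship .122......
After op 7 (move_left): buffer="bwwblunkcz" (len 10), cursors c1@2 c2@2, authorship .122......
After op 8 (move_right): buffer="bwwblunkcz" (len 10), cursors c1@3 c2@3, authorship .122......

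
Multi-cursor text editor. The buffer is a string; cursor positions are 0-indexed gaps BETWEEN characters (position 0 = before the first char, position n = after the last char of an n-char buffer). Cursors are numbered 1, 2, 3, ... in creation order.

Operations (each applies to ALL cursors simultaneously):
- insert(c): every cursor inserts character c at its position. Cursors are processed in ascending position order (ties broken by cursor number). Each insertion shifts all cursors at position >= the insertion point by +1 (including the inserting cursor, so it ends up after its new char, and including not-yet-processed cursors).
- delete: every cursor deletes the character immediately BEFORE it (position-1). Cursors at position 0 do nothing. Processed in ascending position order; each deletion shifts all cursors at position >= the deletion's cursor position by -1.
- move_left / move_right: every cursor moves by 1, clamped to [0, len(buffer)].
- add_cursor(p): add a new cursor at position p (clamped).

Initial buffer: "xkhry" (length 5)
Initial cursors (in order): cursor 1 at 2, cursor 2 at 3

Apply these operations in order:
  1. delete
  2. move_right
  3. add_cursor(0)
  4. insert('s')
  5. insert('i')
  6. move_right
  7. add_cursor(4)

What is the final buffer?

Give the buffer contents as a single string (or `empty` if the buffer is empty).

After op 1 (delete): buffer="xry" (len 3), cursors c1@1 c2@1, authorship ...
After op 2 (move_right): buffer="xry" (len 3), cursors c1@2 c2@2, authorship ...
After op 3 (add_cursor(0)): buffer="xry" (len 3), cursors c3@0 c1@2 c2@2, authorship ...
After op 4 (insert('s')): buffer="sxrssy" (len 6), cursors c3@1 c1@5 c2@5, authorship 3..12.
After op 5 (insert('i')): buffer="sixrssiiy" (len 9), cursors c3@2 c1@8 c2@8, authorship 33..1212.
After op 6 (move_right): buffer="sixrssiiy" (len 9), cursors c3@3 c1@9 c2@9, authorship 33..1212.
After op 7 (add_cursor(4)): buffer="sixrssiiy" (len 9), cursors c3@3 c4@4 c1@9 c2@9, authorship 33..1212.

Answer: sixrssiiy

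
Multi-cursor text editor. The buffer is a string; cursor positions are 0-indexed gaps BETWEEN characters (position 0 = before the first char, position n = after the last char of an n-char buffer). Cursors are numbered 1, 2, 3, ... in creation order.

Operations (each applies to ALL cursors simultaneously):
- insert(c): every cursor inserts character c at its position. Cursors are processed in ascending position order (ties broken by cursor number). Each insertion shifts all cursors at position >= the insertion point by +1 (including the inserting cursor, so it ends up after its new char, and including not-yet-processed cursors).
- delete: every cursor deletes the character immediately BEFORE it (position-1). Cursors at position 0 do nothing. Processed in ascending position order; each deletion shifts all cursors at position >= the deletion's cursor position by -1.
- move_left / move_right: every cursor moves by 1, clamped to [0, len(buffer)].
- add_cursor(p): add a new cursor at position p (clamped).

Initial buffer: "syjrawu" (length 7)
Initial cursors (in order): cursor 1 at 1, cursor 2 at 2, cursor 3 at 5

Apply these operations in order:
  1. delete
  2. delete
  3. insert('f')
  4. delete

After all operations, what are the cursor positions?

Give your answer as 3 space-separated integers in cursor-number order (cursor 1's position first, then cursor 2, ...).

Answer: 0 0 1

Derivation:
After op 1 (delete): buffer="jrwu" (len 4), cursors c1@0 c2@0 c3@2, authorship ....
After op 2 (delete): buffer="jwu" (len 3), cursors c1@0 c2@0 c3@1, authorship ...
After op 3 (insert('f')): buffer="ffjfwu" (len 6), cursors c1@2 c2@2 c3@4, authorship 12.3..
After op 4 (delete): buffer="jwu" (len 3), cursors c1@0 c2@0 c3@1, authorship ...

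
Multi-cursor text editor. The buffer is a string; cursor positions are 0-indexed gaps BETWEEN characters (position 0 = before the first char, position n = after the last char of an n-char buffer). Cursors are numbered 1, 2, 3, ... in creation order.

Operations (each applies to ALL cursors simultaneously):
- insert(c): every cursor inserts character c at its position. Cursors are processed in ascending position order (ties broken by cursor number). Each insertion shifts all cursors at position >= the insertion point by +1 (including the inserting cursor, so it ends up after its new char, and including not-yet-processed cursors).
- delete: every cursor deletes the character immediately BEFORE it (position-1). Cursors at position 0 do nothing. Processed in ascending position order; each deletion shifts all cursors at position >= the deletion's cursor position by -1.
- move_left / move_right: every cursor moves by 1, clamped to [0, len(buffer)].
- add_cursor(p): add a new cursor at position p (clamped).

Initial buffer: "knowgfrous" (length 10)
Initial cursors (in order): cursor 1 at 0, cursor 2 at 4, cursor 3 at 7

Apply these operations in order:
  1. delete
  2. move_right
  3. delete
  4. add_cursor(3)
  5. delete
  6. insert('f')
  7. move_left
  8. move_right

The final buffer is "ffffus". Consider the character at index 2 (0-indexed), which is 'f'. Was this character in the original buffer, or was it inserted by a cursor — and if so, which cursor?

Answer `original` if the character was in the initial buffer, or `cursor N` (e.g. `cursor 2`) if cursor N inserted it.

After op 1 (delete): buffer="knogfous" (len 8), cursors c1@0 c2@3 c3@5, authorship ........
After op 2 (move_right): buffer="knogfous" (len 8), cursors c1@1 c2@4 c3@6, authorship ........
After op 3 (delete): buffer="nofus" (len 5), cursors c1@0 c2@2 c3@3, authorship .....
After op 4 (add_cursor(3)): buffer="nofus" (len 5), cursors c1@0 c2@2 c3@3 c4@3, authorship .....
After op 5 (delete): buffer="us" (len 2), cursors c1@0 c2@0 c3@0 c4@0, authorship ..
After op 6 (insert('f')): buffer="ffffus" (len 6), cursors c1@4 c2@4 c3@4 c4@4, authorship 1234..
After op 7 (move_left): buffer="ffffus" (len 6), cursors c1@3 c2@3 c3@3 c4@3, authorship 1234..
After op 8 (move_right): buffer="ffffus" (len 6), cursors c1@4 c2@4 c3@4 c4@4, authorship 1234..
Authorship (.=original, N=cursor N): 1 2 3 4 . .
Index 2: author = 3

Answer: cursor 3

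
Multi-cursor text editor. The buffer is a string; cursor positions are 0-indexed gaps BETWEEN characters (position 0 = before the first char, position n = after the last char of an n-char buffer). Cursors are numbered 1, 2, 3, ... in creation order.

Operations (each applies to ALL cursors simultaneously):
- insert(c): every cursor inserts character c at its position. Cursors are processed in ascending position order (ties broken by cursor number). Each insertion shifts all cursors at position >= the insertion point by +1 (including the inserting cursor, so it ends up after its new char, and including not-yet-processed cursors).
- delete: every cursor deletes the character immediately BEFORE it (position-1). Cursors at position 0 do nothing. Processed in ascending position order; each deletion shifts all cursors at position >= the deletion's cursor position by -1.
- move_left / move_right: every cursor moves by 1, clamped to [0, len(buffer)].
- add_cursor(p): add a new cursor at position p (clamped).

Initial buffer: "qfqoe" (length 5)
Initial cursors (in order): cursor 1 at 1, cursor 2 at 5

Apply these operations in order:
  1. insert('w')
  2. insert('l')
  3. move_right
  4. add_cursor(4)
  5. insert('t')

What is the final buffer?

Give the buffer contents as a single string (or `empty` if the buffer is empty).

Answer: qwlfttqoewlt

Derivation:
After op 1 (insert('w')): buffer="qwfqoew" (len 7), cursors c1@2 c2@7, authorship .1....2
After op 2 (insert('l')): buffer="qwlfqoewl" (len 9), cursors c1@3 c2@9, authorship .11....22
After op 3 (move_right): buffer="qwlfqoewl" (len 9), cursors c1@4 c2@9, authorship .11....22
After op 4 (add_cursor(4)): buffer="qwlfqoewl" (len 9), cursors c1@4 c3@4 c2@9, authorship .11....22
After op 5 (insert('t')): buffer="qwlfttqoewlt" (len 12), cursors c1@6 c3@6 c2@12, authorship .11.13...222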